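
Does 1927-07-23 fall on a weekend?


Anchor: Jan 1, 1927. With p = 1927 - 1 = 1926: (p + p//4 - p//100 + p//400) mod 7 = (1926 + 481 - 19 + 4) mod 7 = 2392 mod 7 = 5 -> Saturday (Mon=0 ... Sun=6)
Day of year: 204; offset = 203
Weekday index = (5 + 203) mod 7 = 5 -> Saturday
Weekend days: Saturday, Sunday

Yes


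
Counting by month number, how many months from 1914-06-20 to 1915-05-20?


From June 1914 to May 1915
1 year * 12 = 12 months, minus 1 month = 11

11 months


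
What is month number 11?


Month 11 of 12

November


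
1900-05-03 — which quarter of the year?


Month: May (month 5)
Q1: Jan-Mar, Q2: Apr-Jun, Q3: Jul-Sep, Q4: Oct-Dec

Q2


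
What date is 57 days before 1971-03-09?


Start: 1971-03-09, subtract 57 days
Back 9 days from March 9 reaches February 28, 1971 -> 48 left
February 1971 has 28 days -> back to January 31, 1971 -> 20 left
January 1971: 31 - 20 = 11 -> lands on January 11

Result: 1971-01-11


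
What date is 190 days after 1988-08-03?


Start: 1988-08-03, add 190 days
August 1988 has 31 days: 31 - 3 = 28 days to August 31 -> 162 left
September 1988 has 30 days -> 132 left
October 1988 has 31 days -> 101 left
November 1988 has 30 days -> 71 left
December 1988 has 31 days -> 40 left
January 1989 has 31 days -> 9 left
February 1989: 9 <= 28 -> lands on February 9

Result: 1989-02-09


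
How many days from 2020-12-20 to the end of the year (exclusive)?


Day of year: 355 of 366
Remaining = 366 - 355

11 days


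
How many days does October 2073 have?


October 2073

31 days


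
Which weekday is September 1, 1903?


Target: September 1, 1903
Anchor: Jan 1, 1903. With p = 1903 - 1 = 1902: (p + p//4 - p//100 + p//400) mod 7 = (1902 + 475 - 19 + 4) mod 7 = 2362 mod 7 = 3 -> Thursday (Mon=0 ... Sun=6)
Days before September (Jan-Aug): 243 days
Weekday index = (3 + 243) mod 7 = 1

Tuesday


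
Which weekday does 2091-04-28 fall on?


Date: April 28, 2091
Anchor: Jan 1, 2091. With p = 2091 - 1 = 2090: (p + p//4 - p//100 + p//400) mod 7 = (2090 + 522 - 20 + 5) mod 7 = 2597 mod 7 = 0 -> Monday (Mon=0 ... Sun=6)
Days before April (Jan-Mar): 90; offset = 90 + 28 - 1 = 117
Weekday index = (0 + 117) mod 7 = 5

Day of the week: Saturday


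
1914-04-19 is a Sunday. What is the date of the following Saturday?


Current: Sunday
Target: Saturday
Days ahead: 6

Next Saturday: 1914-04-25


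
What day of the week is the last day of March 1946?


March 1946 has 31 days
Anchor: Jan 1, 1946. With p = 1946 - 1 = 1945: (p + p//4 - p//100 + p//400) mod 7 = (1945 + 486 - 19 + 4) mod 7 = 2416 mod 7 = 1 -> Tuesday (Mon=0 ... Sun=6)
Days before March (Jan-Feb): 59; March 1 index = (1 + 59) mod 7 = 4 -> Friday
Last day offset: 31 - 1 = 30 days
Weekday index = (4 + 30) mod 7 = 6

Sunday, March 31


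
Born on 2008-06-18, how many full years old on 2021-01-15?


Birth: 2008-06-18
Reference: 2021-01-15
Year difference: 2021 - 2008 = 13
Birthday not yet reached in 2021, subtract 1

12 years old


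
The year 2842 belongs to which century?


Century = (year - 1) // 100 + 1
= (2842 - 1) // 100 + 1
= 2841 // 100 + 1
= 28 + 1

29th century


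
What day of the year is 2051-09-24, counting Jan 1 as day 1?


Date: September 24, 2051
Days in months 1 through 8: 243
Plus 24 days in September

Day of year: 267


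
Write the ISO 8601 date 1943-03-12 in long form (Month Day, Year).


ISO 1943-03-12 parses as year=1943, month=03, day=12
Month 3 -> March

March 12, 1943


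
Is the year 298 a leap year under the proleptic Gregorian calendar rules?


Gregorian leap year rule: divisible by 4, but not by 100, unless also by 400.
298 is not divisible by 4 -> not a leap year

No


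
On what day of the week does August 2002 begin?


Target: August 1, 2002
Anchor: Jan 1, 2002. With p = 2002 - 1 = 2001: (p + p//4 - p//100 + p//400) mod 7 = (2001 + 500 - 20 + 5) mod 7 = 2486 mod 7 = 1 -> Tuesday (Mon=0 ... Sun=6)
Days before August (Jan-Jul): 212 days
Weekday index = (1 + 212) mod 7 = 3

Thursday


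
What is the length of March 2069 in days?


March 2069

31 days


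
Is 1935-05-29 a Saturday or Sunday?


Anchor: Jan 1, 1935. With p = 1935 - 1 = 1934: (p + p//4 - p//100 + p//400) mod 7 = (1934 + 483 - 19 + 4) mod 7 = 2402 mod 7 = 1 -> Tuesday (Mon=0 ... Sun=6)
Day of year: 149; offset = 148
Weekday index = (1 + 148) mod 7 = 2 -> Wednesday
Weekend days: Saturday, Sunday

No


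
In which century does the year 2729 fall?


Century = (year - 1) // 100 + 1
= (2729 - 1) // 100 + 1
= 2728 // 100 + 1
= 27 + 1

28th century


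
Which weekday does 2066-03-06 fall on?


Date: March 6, 2066
Anchor: Jan 1, 2066. With p = 2066 - 1 = 2065: (p + p//4 - p//100 + p//400) mod 7 = (2065 + 516 - 20 + 5) mod 7 = 2566 mod 7 = 4 -> Friday (Mon=0 ... Sun=6)
Days before March (Jan-Feb): 59; offset = 59 + 6 - 1 = 64
Weekday index = (4 + 64) mod 7 = 5

Day of the week: Saturday


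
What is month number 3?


Month 3 of 12

March


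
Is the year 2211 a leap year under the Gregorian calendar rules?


Gregorian leap year rule: divisible by 4, but not by 100, unless also by 400.
2211 is not divisible by 4 -> not a leap year

No


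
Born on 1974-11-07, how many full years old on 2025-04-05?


Birth: 1974-11-07
Reference: 2025-04-05
Year difference: 2025 - 1974 = 51
Birthday not yet reached in 2025, subtract 1

50 years old


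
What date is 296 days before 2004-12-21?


Start: 2004-12-21, subtract 296 days
Back 21 days from December 21 reaches November 30, 2004 -> 275 left
November 2004 has 30 days -> back to October 31, 2004 -> 245 left
October 2004 has 31 days -> back to September 30, 2004 -> 214 left
September 2004 has 30 days -> back to August 31, 2004 -> 184 left
August 2004 has 31 days -> back to July 31, 2004 -> 153 left
July 2004 has 31 days -> back to June 30, 2004 -> 122 left
June 2004 has 30 days -> back to May 31, 2004 -> 92 left
May 2004 has 31 days -> back to April 30, 2004 -> 61 left
April 2004 has 30 days -> back to March 31, 2004 -> 31 left
March 2004 has 31 days -> back to February 29, 2004 -> 0 left
February 2004: 29 - 0 = 29 -> lands on February 29

Result: 2004-02-29


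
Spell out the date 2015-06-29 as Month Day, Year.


ISO 2015-06-29 parses as year=2015, month=06, day=29
Month 6 -> June

June 29, 2015


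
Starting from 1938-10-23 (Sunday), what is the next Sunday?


Current: Sunday
Target: Sunday
Days ahead: 7

Next Sunday: 1938-10-30


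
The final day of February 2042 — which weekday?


February 2042 has 28 days
Anchor: Jan 1, 2042. With p = 2042 - 1 = 2041: (p + p//4 - p//100 + p//400) mod 7 = (2041 + 510 - 20 + 5) mod 7 = 2536 mod 7 = 2 -> Wednesday (Mon=0 ... Sun=6)
Days before February (Jan): 31; February 1 index = (2 + 31) mod 7 = 5 -> Saturday
Last day offset: 28 - 1 = 27 days
Weekday index = (5 + 27) mod 7 = 4

Friday, February 28


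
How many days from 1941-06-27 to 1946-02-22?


From 1941-06-27 to 1946-02-22
1941-06-27: days before June = 31 + 28 + 31 + 30 + 31 = 151 (1941 is not a leap year); day of year = 151 + 27 = 178
1946-02-22: days before February = 31; day of year = 31 + 22 = 53
Rest of 1941: 365 - 178 = 187
Full years 1942 (365), 1943 (365), 1944 (366), 1945 (365): 1461
Total = 187 + 1461 + 53 = 1701

1701 days


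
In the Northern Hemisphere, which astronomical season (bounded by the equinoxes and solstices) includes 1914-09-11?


Date: September 11
Astronomical Summer (approx.; exact equinox/solstice day varies by year): June 21 to September 21
September 11 falls within the Summer window

Summer


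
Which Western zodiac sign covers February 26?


Date: February 26
Conventional tropical zodiac dates: Pisces from February 19 onward; Aries starts March 21
February 26 falls within the Pisces range

Pisces


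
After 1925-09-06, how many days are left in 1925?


Day of year: 249 of 365
Remaining = 365 - 249

116 days


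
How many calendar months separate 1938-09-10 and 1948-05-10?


From September 1938 to May 1948
10 years * 12 = 120 months, minus 4 months = 116

116 months


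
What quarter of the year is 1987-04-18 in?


Month: April (month 4)
Q1: Jan-Mar, Q2: Apr-Jun, Q3: Jul-Sep, Q4: Oct-Dec

Q2


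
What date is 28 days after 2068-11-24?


Start: 2068-11-24, add 28 days
November 2068 has 30 days: 30 - 24 = 6 days to November 30 -> 22 left
December 2068: 22 <= 31 -> lands on December 22

Result: 2068-12-22


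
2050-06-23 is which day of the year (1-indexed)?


Date: June 23, 2050
Days in months 1 through 5: 151
Plus 23 days in June

Day of year: 174


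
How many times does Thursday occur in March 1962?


March 1962 has 31 days
Anchor: Jan 1, 1962. With p = 1962 - 1 = 1961: (p + p//4 - p//100 + p//400) mod 7 = (1961 + 490 - 19 + 4) mod 7 = 2436 mod 7 = 0 -> Monday (Mon=0 ... Sun=6)
Days before March (Jan-Feb): 59; March 1 index = (0 + 59) mod 7 = 3 -> Thursday
First Thursday is March 1
Thursdays: 1, 8, 15, 22, 29

5 Thursdays


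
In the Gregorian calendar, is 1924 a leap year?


Gregorian leap year rule: divisible by 4, but not by 100, unless also by 400.
1924 is divisible by 4 but not 100 -> leap year

Yes


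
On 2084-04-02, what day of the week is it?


Date: April 2, 2084
Anchor: Jan 1, 2084. With p = 2084 - 1 = 2083: (p + p//4 - p//100 + p//400) mod 7 = (2083 + 520 - 20 + 5) mod 7 = 2588 mod 7 = 5 -> Saturday (Mon=0 ... Sun=6)
Days before April (Jan-Mar): 91; offset = 91 + 2 - 1 = 92
Weekday index = (5 + 92) mod 7 = 6

Day of the week: Sunday


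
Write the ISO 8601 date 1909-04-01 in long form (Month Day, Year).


ISO 1909-04-01 parses as year=1909, month=04, day=01
Month 4 -> April

April 1, 1909


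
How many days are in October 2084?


October 2084

31 days


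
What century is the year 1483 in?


Century = (year - 1) // 100 + 1
= (1483 - 1) // 100 + 1
= 1482 // 100 + 1
= 14 + 1

15th century


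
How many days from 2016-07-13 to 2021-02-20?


From 2016-07-13 to 2021-02-20
2016-07-13: days before July = 31 + 29 + 31 + 30 + 31 + 30 = 182 (2016 is a leap year); day of year = 182 + 13 = 195
2021-02-20: days before February = 31; day of year = 31 + 20 = 51
Rest of 2016: 366 - 195 = 171
Full years 2017 (365), 2018 (365), 2019 (365), 2020 (366): 1461
Total = 171 + 1461 + 51 = 1683

1683 days


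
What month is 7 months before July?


July is month 7
7 - 7 = 0; wrap: 0 + 12 = 12

December


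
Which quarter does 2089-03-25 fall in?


Month: March (month 3)
Q1: Jan-Mar, Q2: Apr-Jun, Q3: Jul-Sep, Q4: Oct-Dec

Q1


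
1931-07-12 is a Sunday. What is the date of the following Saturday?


Current: Sunday
Target: Saturday
Days ahead: 6

Next Saturday: 1931-07-18


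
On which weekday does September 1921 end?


September 1921 has 30 days
Anchor: Jan 1, 1921. With p = 1921 - 1 = 1920: (p + p//4 - p//100 + p//400) mod 7 = (1920 + 480 - 19 + 4) mod 7 = 2385 mod 7 = 5 -> Saturday (Mon=0 ... Sun=6)
Days before September (Jan-Aug): 243; September 1 index = (5 + 243) mod 7 = 3 -> Thursday
Last day offset: 30 - 1 = 29 days
Weekday index = (3 + 29) mod 7 = 4

Friday, September 30


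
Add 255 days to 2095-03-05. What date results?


Start: 2095-03-05, add 255 days
March 2095 has 31 days: 31 - 5 = 26 days to March 31 -> 229 left
April 2095 has 30 days -> 199 left
May 2095 has 31 days -> 168 left
June 2095 has 30 days -> 138 left
July 2095 has 31 days -> 107 left
August 2095 has 31 days -> 76 left
September 2095 has 30 days -> 46 left
October 2095 has 31 days -> 15 left
November 2095: 15 <= 30 -> lands on November 15

Result: 2095-11-15


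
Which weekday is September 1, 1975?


Target: September 1, 1975
Anchor: Jan 1, 1975. With p = 1975 - 1 = 1974: (p + p//4 - p//100 + p//400) mod 7 = (1974 + 493 - 19 + 4) mod 7 = 2452 mod 7 = 2 -> Wednesday (Mon=0 ... Sun=6)
Days before September (Jan-Aug): 243 days
Weekday index = (2 + 243) mod 7 = 0

Monday


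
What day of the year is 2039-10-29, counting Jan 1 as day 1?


Date: October 29, 2039
Days in months 1 through 9: 273
Plus 29 days in October

Day of year: 302


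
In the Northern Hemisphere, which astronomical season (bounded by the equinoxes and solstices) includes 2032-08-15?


Date: August 15
Astronomical Summer (approx.; exact equinox/solstice day varies by year): June 21 to September 21
August 15 falls within the Summer window

Summer


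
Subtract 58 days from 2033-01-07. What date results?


Start: 2033-01-07, subtract 58 days
Back 7 days from January 7 reaches December 31, 2032 -> 51 left
December 2032 has 31 days -> back to November 30, 2032 -> 20 left
November 2032: 30 - 20 = 10 -> lands on November 10

Result: 2032-11-10


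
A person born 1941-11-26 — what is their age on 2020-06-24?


Birth: 1941-11-26
Reference: 2020-06-24
Year difference: 2020 - 1941 = 79
Birthday not yet reached in 2020, subtract 1

78 years old


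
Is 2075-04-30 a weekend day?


Anchor: Jan 1, 2075. With p = 2075 - 1 = 2074: (p + p//4 - p//100 + p//400) mod 7 = (2074 + 518 - 20 + 5) mod 7 = 2577 mod 7 = 1 -> Tuesday (Mon=0 ... Sun=6)
Day of year: 120; offset = 119
Weekday index = (1 + 119) mod 7 = 1 -> Tuesday
Weekend days: Saturday, Sunday

No


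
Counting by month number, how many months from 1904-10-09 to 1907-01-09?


From October 1904 to January 1907
3 years * 12 = 36 months, minus 9 months = 27

27 months


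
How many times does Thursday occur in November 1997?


November 1997 has 30 days
Anchor: Jan 1, 1997. With p = 1997 - 1 = 1996: (p + p//4 - p//100 + p//400) mod 7 = (1996 + 499 - 19 + 4) mod 7 = 2480 mod 7 = 2 -> Wednesday (Mon=0 ... Sun=6)
Days before November (Jan-Oct): 304; November 1 index = (2 + 304) mod 7 = 5 -> Saturday
First Thursday is November 6
Thursdays: 6, 13, 20, 27

4 Thursdays


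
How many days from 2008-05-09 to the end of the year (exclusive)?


Day of year: 130 of 366
Remaining = 366 - 130

236 days


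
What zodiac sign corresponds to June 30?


Date: June 30
Conventional tropical zodiac dates: Cancer from June 21 onward; Leo starts July 23
June 30 falls within the Cancer range

Cancer


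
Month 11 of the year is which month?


Month 11 of 12

November


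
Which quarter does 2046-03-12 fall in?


Month: March (month 3)
Q1: Jan-Mar, Q2: Apr-Jun, Q3: Jul-Sep, Q4: Oct-Dec

Q1


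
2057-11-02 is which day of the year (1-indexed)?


Date: November 2, 2057
Days in months 1 through 10: 304
Plus 2 days in November

Day of year: 306


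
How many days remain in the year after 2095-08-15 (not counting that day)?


Day of year: 227 of 365
Remaining = 365 - 227

138 days


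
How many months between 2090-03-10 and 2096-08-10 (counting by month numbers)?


From March 2090 to August 2096
6 years * 12 = 72 months, plus 5 months = 77

77 months


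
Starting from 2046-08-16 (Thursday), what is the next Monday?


Current: Thursday
Target: Monday
Days ahead: 4

Next Monday: 2046-08-20


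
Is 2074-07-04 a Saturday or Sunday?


Anchor: Jan 1, 2074. With p = 2074 - 1 = 2073: (p + p//4 - p//100 + p//400) mod 7 = (2073 + 518 - 20 + 5) mod 7 = 2576 mod 7 = 0 -> Monday (Mon=0 ... Sun=6)
Day of year: 185; offset = 184
Weekday index = (0 + 184) mod 7 = 2 -> Wednesday
Weekend days: Saturday, Sunday

No


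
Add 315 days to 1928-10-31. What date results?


Start: 1928-10-31, add 315 days
October 31 is the last day of October 1928 -> 315 left
November 1928 has 30 days -> 285 left
December 1928 has 31 days -> 254 left
January 1929 has 31 days -> 223 left
February 1929 has 28 days -> 195 left
March 1929 has 31 days -> 164 left
April 1929 has 30 days -> 134 left
May 1929 has 31 days -> 103 left
June 1929 has 30 days -> 73 left
July 1929 has 31 days -> 42 left
August 1929 has 31 days -> 11 left
September 1929: 11 <= 30 -> lands on September 11

Result: 1929-09-11


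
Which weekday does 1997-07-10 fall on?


Date: July 10, 1997
Anchor: Jan 1, 1997. With p = 1997 - 1 = 1996: (p + p//4 - p//100 + p//400) mod 7 = (1996 + 499 - 19 + 4) mod 7 = 2480 mod 7 = 2 -> Wednesday (Mon=0 ... Sun=6)
Days before July (Jan-Jun): 181; offset = 181 + 10 - 1 = 190
Weekday index = (2 + 190) mod 7 = 3

Day of the week: Thursday


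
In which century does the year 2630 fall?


Century = (year - 1) // 100 + 1
= (2630 - 1) // 100 + 1
= 2629 // 100 + 1
= 26 + 1

27th century


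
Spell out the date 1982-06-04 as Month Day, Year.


ISO 1982-06-04 parses as year=1982, month=06, day=04
Month 6 -> June

June 4, 1982


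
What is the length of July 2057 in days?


July 2057

31 days


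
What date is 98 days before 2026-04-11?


Start: 2026-04-11, subtract 98 days
Back 11 days from April 11 reaches March 31, 2026 -> 87 left
March 2026 has 31 days -> back to February 28, 2026 -> 56 left
February 2026 has 28 days -> back to January 31, 2026 -> 28 left
January 2026: 31 - 28 = 3 -> lands on January 3

Result: 2026-01-03


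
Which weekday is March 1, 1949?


Target: March 1, 1949
Anchor: Jan 1, 1949. With p = 1949 - 1 = 1948: (p + p//4 - p//100 + p//400) mod 7 = (1948 + 487 - 19 + 4) mod 7 = 2420 mod 7 = 5 -> Saturday (Mon=0 ... Sun=6)
Days before March (Jan-Feb): 59 days
Weekday index = (5 + 59) mod 7 = 1

Tuesday


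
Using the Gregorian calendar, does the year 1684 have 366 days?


Gregorian leap year rule: divisible by 4, but not by 100, unless also by 400.
1684 is divisible by 4 but not 100 -> leap year

Yes


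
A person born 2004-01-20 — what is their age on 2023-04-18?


Birth: 2004-01-20
Reference: 2023-04-18
Year difference: 2023 - 2004 = 19

19 years old


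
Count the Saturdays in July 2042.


July 2042 has 31 days
Anchor: Jan 1, 2042. With p = 2042 - 1 = 2041: (p + p//4 - p//100 + p//400) mod 7 = (2041 + 510 - 20 + 5) mod 7 = 2536 mod 7 = 2 -> Wednesday (Mon=0 ... Sun=6)
Days before July (Jan-Jun): 181; July 1 index = (2 + 181) mod 7 = 1 -> Tuesday
First Saturday is July 5
Saturdays: 5, 12, 19, 26

4 Saturdays


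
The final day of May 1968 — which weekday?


May 1968 has 31 days
Anchor: Jan 1, 1968. With p = 1968 - 1 = 1967: (p + p//4 - p//100 + p//400) mod 7 = (1967 + 491 - 19 + 4) mod 7 = 2443 mod 7 = 0 -> Monday (Mon=0 ... Sun=6)
Days before May (Jan-Apr): 121; May 1 index = (0 + 121) mod 7 = 2 -> Wednesday
Last day offset: 31 - 1 = 30 days
Weekday index = (2 + 30) mod 7 = 4

Friday, May 31


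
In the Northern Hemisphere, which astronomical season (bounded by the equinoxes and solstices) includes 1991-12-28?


Date: December 28
Astronomical Winter (approx.; exact equinox/solstice day varies by year): December 21 to March 19
December 28 falls within the Winter window

Winter


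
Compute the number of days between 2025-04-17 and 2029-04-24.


From 2025-04-17 to 2029-04-24
2025-04-17: days before April = 31 + 28 + 31 = 90 (2025 is not a leap year); day of year = 90 + 17 = 107
2029-04-24: days before April = 31 + 28 + 31 = 90 (2029 is not a leap year); day of year = 90 + 24 = 114
Rest of 2025: 365 - 107 = 258
Full years 2026 (365), 2027 (365), 2028 (366): 1096
Total = 258 + 1096 + 114 = 1468

1468 days


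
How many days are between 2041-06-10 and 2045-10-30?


From 2041-06-10 to 2045-10-30
2041-06-10: days before June = 31 + 28 + 31 + 30 + 31 = 151 (2041 is not a leap year); day of year = 151 + 10 = 161
2045-10-30: days before October = 31 + 28 + 31 + 30 + 31 + 30 + 31 + 31 + 30 = 273 (2045 is not a leap year); day of year = 273 + 30 = 303
Rest of 2041: 365 - 161 = 204
Full years 2042 (365), 2043 (365), 2044 (366): 1096
Total = 204 + 1096 + 303 = 1603

1603 days


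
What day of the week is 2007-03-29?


Date: March 29, 2007
Anchor: Jan 1, 2007. With p = 2007 - 1 = 2006: (p + p//4 - p//100 + p//400) mod 7 = (2006 + 501 - 20 + 5) mod 7 = 2492 mod 7 = 0 -> Monday (Mon=0 ... Sun=6)
Days before March (Jan-Feb): 59; offset = 59 + 29 - 1 = 87
Weekday index = (0 + 87) mod 7 = 3

Day of the week: Thursday


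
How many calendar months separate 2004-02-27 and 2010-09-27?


From February 2004 to September 2010
6 years * 12 = 72 months, plus 7 months = 79

79 months


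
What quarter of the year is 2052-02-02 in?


Month: February (month 2)
Q1: Jan-Mar, Q2: Apr-Jun, Q3: Jul-Sep, Q4: Oct-Dec

Q1


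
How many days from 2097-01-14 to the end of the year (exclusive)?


Day of year: 14 of 365
Remaining = 365 - 14

351 days


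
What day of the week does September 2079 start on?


Target: September 1, 2079
Anchor: Jan 1, 2079. With p = 2079 - 1 = 2078: (p + p//4 - p//100 + p//400) mod 7 = (2078 + 519 - 20 + 5) mod 7 = 2582 mod 7 = 6 -> Sunday (Mon=0 ... Sun=6)
Days before September (Jan-Aug): 243 days
Weekday index = (6 + 243) mod 7 = 4

Friday


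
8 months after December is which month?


December is month 12
12 + 8 = 20; wrap: 20 - 12 = 8

August


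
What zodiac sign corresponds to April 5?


Date: April 5
Conventional tropical zodiac dates: Aries from March 21 onward; Taurus starts April 20
April 5 falls within the Aries range

Aries


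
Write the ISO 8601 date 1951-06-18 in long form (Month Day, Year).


ISO 1951-06-18 parses as year=1951, month=06, day=18
Month 6 -> June

June 18, 1951


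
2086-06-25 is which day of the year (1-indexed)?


Date: June 25, 2086
Days in months 1 through 5: 151
Plus 25 days in June

Day of year: 176


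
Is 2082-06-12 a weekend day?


Anchor: Jan 1, 2082. With p = 2082 - 1 = 2081: (p + p//4 - p//100 + p//400) mod 7 = (2081 + 520 - 20 + 5) mod 7 = 2586 mod 7 = 3 -> Thursday (Mon=0 ... Sun=6)
Day of year: 163; offset = 162
Weekday index = (3 + 162) mod 7 = 4 -> Friday
Weekend days: Saturday, Sunday

No


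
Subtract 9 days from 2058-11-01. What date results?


Start: 2058-11-01, subtract 9 days
Back 1 day from November 1 reaches October 31, 2058 -> 8 left
October 2058: 31 - 8 = 23 -> lands on October 23

Result: 2058-10-23


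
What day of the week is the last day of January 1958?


January 1958 has 31 days
Anchor: Jan 1, 1958. With p = 1958 - 1 = 1957: (p + p//4 - p//100 + p//400) mod 7 = (1957 + 489 - 19 + 4) mod 7 = 2431 mod 7 = 2 -> Wednesday (Mon=0 ... Sun=6)
January 1 is the anchor itself -> Wednesday
Last day offset: 31 - 1 = 30 days
Weekday index = (2 + 30) mod 7 = 4

Friday, January 31


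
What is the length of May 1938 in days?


May 1938

31 days


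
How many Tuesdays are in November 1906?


November 1906 has 30 days
Anchor: Jan 1, 1906. With p = 1906 - 1 = 1905: (p + p//4 - p//100 + p//400) mod 7 = (1905 + 476 - 19 + 4) mod 7 = 2366 mod 7 = 0 -> Monday (Mon=0 ... Sun=6)
Days before November (Jan-Oct): 304; November 1 index = (0 + 304) mod 7 = 3 -> Thursday
First Tuesday is November 6
Tuesdays: 6, 13, 20, 27

4 Tuesdays


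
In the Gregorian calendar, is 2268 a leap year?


Gregorian leap year rule: divisible by 4, but not by 100, unless also by 400.
2268 is divisible by 4 but not 100 -> leap year

Yes


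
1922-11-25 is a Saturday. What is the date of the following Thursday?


Current: Saturday
Target: Thursday
Days ahead: 5

Next Thursday: 1922-11-30


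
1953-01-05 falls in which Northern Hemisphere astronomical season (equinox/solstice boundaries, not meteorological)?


Date: January 5
Astronomical Winter (approx.; exact equinox/solstice day varies by year): December 21 to March 19
January 5 falls within the Winter window

Winter


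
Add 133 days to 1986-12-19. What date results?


Start: 1986-12-19, add 133 days
December 1986 has 31 days: 31 - 19 = 12 days to December 31 -> 121 left
January 1987 has 31 days -> 90 left
February 1987 has 28 days -> 62 left
March 1987 has 31 days -> 31 left
April 1987 has 30 days -> 1 left
May 1987: 1 <= 31 -> lands on May 1

Result: 1987-05-01


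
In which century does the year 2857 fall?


Century = (year - 1) // 100 + 1
= (2857 - 1) // 100 + 1
= 2856 // 100 + 1
= 28 + 1

29th century


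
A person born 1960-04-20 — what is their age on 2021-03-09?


Birth: 1960-04-20
Reference: 2021-03-09
Year difference: 2021 - 1960 = 61
Birthday not yet reached in 2021, subtract 1

60 years old


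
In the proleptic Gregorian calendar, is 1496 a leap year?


Gregorian leap year rule: divisible by 4, but not by 100, unless also by 400.
1496 is divisible by 4 but not 100 -> leap year

Yes


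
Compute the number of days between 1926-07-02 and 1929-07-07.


From 1926-07-02 to 1929-07-07
1926-07-02: days before July = 31 + 28 + 31 + 30 + 31 + 30 = 181 (1926 is not a leap year); day of year = 181 + 2 = 183
1929-07-07: days before July = 31 + 28 + 31 + 30 + 31 + 30 = 181 (1929 is not a leap year); day of year = 181 + 7 = 188
Rest of 1926: 365 - 183 = 182
Full years 1927 (365), 1928 (366): 731
Total = 182 + 731 + 188 = 1101

1101 days


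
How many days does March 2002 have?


March 2002

31 days


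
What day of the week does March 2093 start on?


Target: March 1, 2093
Anchor: Jan 1, 2093. With p = 2093 - 1 = 2092: (p + p//4 - p//100 + p//400) mod 7 = (2092 + 523 - 20 + 5) mod 7 = 2600 mod 7 = 3 -> Thursday (Mon=0 ... Sun=6)
Days before March (Jan-Feb): 59 days
Weekday index = (3 + 59) mod 7 = 6

Sunday


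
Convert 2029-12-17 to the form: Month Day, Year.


ISO 2029-12-17 parses as year=2029, month=12, day=17
Month 12 -> December

December 17, 2029


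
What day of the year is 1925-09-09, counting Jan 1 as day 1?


Date: September 9, 1925
Days in months 1 through 8: 243
Plus 9 days in September

Day of year: 252


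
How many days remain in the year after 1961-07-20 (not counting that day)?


Day of year: 201 of 365
Remaining = 365 - 201

164 days


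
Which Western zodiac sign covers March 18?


Date: March 18
Conventional tropical zodiac dates: Pisces from February 19 onward; Aries starts March 21
March 18 falls within the Pisces range

Pisces


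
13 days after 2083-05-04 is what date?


Start: 2083-05-04, add 13 days
May 2083 has 31 days; 4 + 13 = 17 stays within May

Result: 2083-05-17


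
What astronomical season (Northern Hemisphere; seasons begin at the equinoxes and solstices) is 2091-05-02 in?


Date: May 2
Astronomical Spring (approx.; exact equinox/solstice day varies by year): March 20 to June 20
May 2 falls within the Spring window

Spring


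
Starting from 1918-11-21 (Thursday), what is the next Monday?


Current: Thursday
Target: Monday
Days ahead: 4

Next Monday: 1918-11-25


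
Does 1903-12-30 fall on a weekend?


Anchor: Jan 1, 1903. With p = 1903 - 1 = 1902: (p + p//4 - p//100 + p//400) mod 7 = (1902 + 475 - 19 + 4) mod 7 = 2362 mod 7 = 3 -> Thursday (Mon=0 ... Sun=6)
Day of year: 364; offset = 363
Weekday index = (3 + 363) mod 7 = 2 -> Wednesday
Weekend days: Saturday, Sunday

No


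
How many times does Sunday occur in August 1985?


August 1985 has 31 days
Anchor: Jan 1, 1985. With p = 1985 - 1 = 1984: (p + p//4 - p//100 + p//400) mod 7 = (1984 + 496 - 19 + 4) mod 7 = 2465 mod 7 = 1 -> Tuesday (Mon=0 ... Sun=6)
Days before August (Jan-Jul): 212; August 1 index = (1 + 212) mod 7 = 3 -> Thursday
First Sunday is August 4
Sundays: 4, 11, 18, 25

4 Sundays


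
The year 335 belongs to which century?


Century = (year - 1) // 100 + 1
= (335 - 1) // 100 + 1
= 334 // 100 + 1
= 3 + 1

4th century


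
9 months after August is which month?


August is month 8
8 + 9 = 17; wrap: 17 - 12 = 5

May


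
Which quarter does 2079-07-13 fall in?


Month: July (month 7)
Q1: Jan-Mar, Q2: Apr-Jun, Q3: Jul-Sep, Q4: Oct-Dec

Q3


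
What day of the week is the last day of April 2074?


April 2074 has 30 days
Anchor: Jan 1, 2074. With p = 2074 - 1 = 2073: (p + p//4 - p//100 + p//400) mod 7 = (2073 + 518 - 20 + 5) mod 7 = 2576 mod 7 = 0 -> Monday (Mon=0 ... Sun=6)
Days before April (Jan-Mar): 90; April 1 index = (0 + 90) mod 7 = 6 -> Sunday
Last day offset: 30 - 1 = 29 days
Weekday index = (6 + 29) mod 7 = 0

Monday, April 30


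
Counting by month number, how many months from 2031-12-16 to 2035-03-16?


From December 2031 to March 2035
4 years * 12 = 48 months, minus 9 months = 39

39 months


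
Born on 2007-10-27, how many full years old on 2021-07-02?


Birth: 2007-10-27
Reference: 2021-07-02
Year difference: 2021 - 2007 = 14
Birthday not yet reached in 2021, subtract 1

13 years old


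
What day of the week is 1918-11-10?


Date: November 10, 1918
Anchor: Jan 1, 1918. With p = 1918 - 1 = 1917: (p + p//4 - p//100 + p//400) mod 7 = (1917 + 479 - 19 + 4) mod 7 = 2381 mod 7 = 1 -> Tuesday (Mon=0 ... Sun=6)
Days before November (Jan-Oct): 304; offset = 304 + 10 - 1 = 313
Weekday index = (1 + 313) mod 7 = 6

Day of the week: Sunday


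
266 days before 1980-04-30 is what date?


Start: 1980-04-30, subtract 266 days
Back 30 days from April 30 reaches March 31, 1980 -> 236 left
March 1980 has 31 days -> back to February 29, 1980 -> 205 left
February 1980 has 29 days -> back to January 31, 1980 -> 176 left
January 1980 has 31 days -> back to December 31, 1979 -> 145 left
December 1979 has 31 days -> back to November 30, 1979 -> 114 left
November 1979 has 30 days -> back to October 31, 1979 -> 84 left
October 1979 has 31 days -> back to September 30, 1979 -> 53 left
September 1979 has 30 days -> back to August 31, 1979 -> 23 left
August 1979: 31 - 23 = 8 -> lands on August 8

Result: 1979-08-08


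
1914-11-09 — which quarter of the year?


Month: November (month 11)
Q1: Jan-Mar, Q2: Apr-Jun, Q3: Jul-Sep, Q4: Oct-Dec

Q4


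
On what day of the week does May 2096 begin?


Target: May 1, 2096
Anchor: Jan 1, 2096. With p = 2096 - 1 = 2095: (p + p//4 - p//100 + p//400) mod 7 = (2095 + 523 - 20 + 5) mod 7 = 2603 mod 7 = 6 -> Sunday (Mon=0 ... Sun=6)
Days before May (Jan-Apr): 121 days
Weekday index = (6 + 121) mod 7 = 1

Tuesday


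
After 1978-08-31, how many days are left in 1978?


Day of year: 243 of 365
Remaining = 365 - 243

122 days


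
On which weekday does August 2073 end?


August 2073 has 31 days
Anchor: Jan 1, 2073. With p = 2073 - 1 = 2072: (p + p//4 - p//100 + p//400) mod 7 = (2072 + 518 - 20 + 5) mod 7 = 2575 mod 7 = 6 -> Sunday (Mon=0 ... Sun=6)
Days before August (Jan-Jul): 212; August 1 index = (6 + 212) mod 7 = 1 -> Tuesday
Last day offset: 31 - 1 = 30 days
Weekday index = (1 + 30) mod 7 = 3

Thursday, August 31


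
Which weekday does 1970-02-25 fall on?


Date: February 25, 1970
Anchor: Jan 1, 1970. With p = 1970 - 1 = 1969: (p + p//4 - p//100 + p//400) mod 7 = (1969 + 492 - 19 + 4) mod 7 = 2446 mod 7 = 3 -> Thursday (Mon=0 ... Sun=6)
Days before February (Jan): 31; offset = 31 + 25 - 1 = 55
Weekday index = (3 + 55) mod 7 = 2

Day of the week: Wednesday


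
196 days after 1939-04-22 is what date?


Start: 1939-04-22, add 196 days
April 1939 has 30 days: 30 - 22 = 8 days to April 30 -> 188 left
May 1939 has 31 days -> 157 left
June 1939 has 30 days -> 127 left
July 1939 has 31 days -> 96 left
August 1939 has 31 days -> 65 left
September 1939 has 30 days -> 35 left
October 1939 has 31 days -> 4 left
November 1939: 4 <= 30 -> lands on November 4

Result: 1939-11-04


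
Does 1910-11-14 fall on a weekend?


Anchor: Jan 1, 1910. With p = 1910 - 1 = 1909: (p + p//4 - p//100 + p//400) mod 7 = (1909 + 477 - 19 + 4) mod 7 = 2371 mod 7 = 5 -> Saturday (Mon=0 ... Sun=6)
Day of year: 318; offset = 317
Weekday index = (5 + 317) mod 7 = 0 -> Monday
Weekend days: Saturday, Sunday

No


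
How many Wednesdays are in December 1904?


December 1904 has 31 days
Anchor: Jan 1, 1904. With p = 1904 - 1 = 1903: (p + p//4 - p//100 + p//400) mod 7 = (1903 + 475 - 19 + 4) mod 7 = 2363 mod 7 = 4 -> Friday (Mon=0 ... Sun=6)
Days before December (Jan-Nov): 335; December 1 index = (4 + 335) mod 7 = 3 -> Thursday
First Wednesday is December 7
Wednesdays: 7, 14, 21, 28

4 Wednesdays


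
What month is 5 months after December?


December is month 12
12 + 5 = 17; wrap: 17 - 12 = 5

May


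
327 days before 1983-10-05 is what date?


Start: 1983-10-05, subtract 327 days
Back 5 days from October 5 reaches September 30, 1983 -> 322 left
September 1983 has 30 days -> back to August 31, 1983 -> 292 left
August 1983 has 31 days -> back to July 31, 1983 -> 261 left
July 1983 has 31 days -> back to June 30, 1983 -> 230 left
June 1983 has 30 days -> back to May 31, 1983 -> 200 left
May 1983 has 31 days -> back to April 30, 1983 -> 169 left
April 1983 has 30 days -> back to March 31, 1983 -> 139 left
March 1983 has 31 days -> back to February 28, 1983 -> 108 left
February 1983 has 28 days -> back to January 31, 1983 -> 80 left
January 1983 has 31 days -> back to December 31, 1982 -> 49 left
December 1982 has 31 days -> back to November 30, 1982 -> 18 left
November 1982: 30 - 18 = 12 -> lands on November 12

Result: 1982-11-12


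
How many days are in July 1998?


July 1998

31 days


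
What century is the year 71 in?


Century = (year - 1) // 100 + 1
= (71 - 1) // 100 + 1
= 70 // 100 + 1
= 0 + 1

1st century


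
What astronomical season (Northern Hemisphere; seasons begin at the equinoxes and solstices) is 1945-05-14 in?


Date: May 14
Astronomical Spring (approx.; exact equinox/solstice day varies by year): March 20 to June 20
May 14 falls within the Spring window

Spring


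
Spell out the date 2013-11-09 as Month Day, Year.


ISO 2013-11-09 parses as year=2013, month=11, day=09
Month 11 -> November

November 9, 2013


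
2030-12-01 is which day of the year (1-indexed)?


Date: December 1, 2030
Days in months 1 through 11: 334
Plus 1 days in December

Day of year: 335


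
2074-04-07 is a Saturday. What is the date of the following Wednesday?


Current: Saturday
Target: Wednesday
Days ahead: 4

Next Wednesday: 2074-04-11


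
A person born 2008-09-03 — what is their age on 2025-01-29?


Birth: 2008-09-03
Reference: 2025-01-29
Year difference: 2025 - 2008 = 17
Birthday not yet reached in 2025, subtract 1

16 years old


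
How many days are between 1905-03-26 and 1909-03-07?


From 1905-03-26 to 1909-03-07
1905-03-26: days before March = 31 + 28 = 59 (1905 is not a leap year); day of year = 59 + 26 = 85
1909-03-07: days before March = 31 + 28 = 59 (1909 is not a leap year); day of year = 59 + 7 = 66
Rest of 1905: 365 - 85 = 280
Full years 1906 (365), 1907 (365), 1908 (366): 1096
Total = 280 + 1096 + 66 = 1442

1442 days


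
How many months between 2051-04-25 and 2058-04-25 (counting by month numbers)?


From April 2051 to April 2058
7 years * 12 = 84 months = 84

84 months


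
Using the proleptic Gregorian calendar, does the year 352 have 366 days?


Gregorian leap year rule: divisible by 4, but not by 100, unless also by 400.
352 is divisible by 4 but not 100 -> leap year

Yes


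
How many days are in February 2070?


February 2070 (leap year: no)

28 days


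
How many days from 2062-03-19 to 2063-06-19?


From 2062-03-19 to 2063-06-19
2062-03-19: days before March = 31 + 28 = 59 (2062 is not a leap year); day of year = 59 + 19 = 78
2063-06-19: days before June = 31 + 28 + 31 + 30 + 31 = 151 (2063 is not a leap year); day of year = 151 + 19 = 170
Rest of 2062: 365 - 78 = 287
Total = 287 + 170 = 457

457 days


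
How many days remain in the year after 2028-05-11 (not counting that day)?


Day of year: 132 of 366
Remaining = 366 - 132

234 days


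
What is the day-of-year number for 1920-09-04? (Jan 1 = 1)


Date: September 4, 1920
Days in months 1 through 8: 244
Plus 4 days in September

Day of year: 248


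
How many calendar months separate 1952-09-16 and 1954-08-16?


From September 1952 to August 1954
2 years * 12 = 24 months, minus 1 month = 23

23 months


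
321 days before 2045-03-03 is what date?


Start: 2045-03-03, subtract 321 days
Back 3 days from March 3 reaches February 28, 2045 -> 318 left
February 2045 has 28 days -> back to January 31, 2045 -> 290 left
January 2045 has 31 days -> back to December 31, 2044 -> 259 left
December 2044 has 31 days -> back to November 30, 2044 -> 228 left
November 2044 has 30 days -> back to October 31, 2044 -> 198 left
October 2044 has 31 days -> back to September 30, 2044 -> 167 left
September 2044 has 30 days -> back to August 31, 2044 -> 137 left
August 2044 has 31 days -> back to July 31, 2044 -> 106 left
July 2044 has 31 days -> back to June 30, 2044 -> 75 left
June 2044 has 30 days -> back to May 31, 2044 -> 45 left
May 2044 has 31 days -> back to April 30, 2044 -> 14 left
April 2044: 30 - 14 = 16 -> lands on April 16

Result: 2044-04-16


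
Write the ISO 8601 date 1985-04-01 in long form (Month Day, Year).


ISO 1985-04-01 parses as year=1985, month=04, day=01
Month 4 -> April

April 1, 1985


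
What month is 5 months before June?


June is month 6
6 - 5 = 1

January


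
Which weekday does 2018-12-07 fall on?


Date: December 7, 2018
Anchor: Jan 1, 2018. With p = 2018 - 1 = 2017: (p + p//4 - p//100 + p//400) mod 7 = (2017 + 504 - 20 + 5) mod 7 = 2506 mod 7 = 0 -> Monday (Mon=0 ... Sun=6)
Days before December (Jan-Nov): 334; offset = 334 + 7 - 1 = 340
Weekday index = (0 + 340) mod 7 = 4

Day of the week: Friday


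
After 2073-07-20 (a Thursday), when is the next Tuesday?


Current: Thursday
Target: Tuesday
Days ahead: 5

Next Tuesday: 2073-07-25


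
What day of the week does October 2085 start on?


Target: October 1, 2085
Anchor: Jan 1, 2085. With p = 2085 - 1 = 2084: (p + p//4 - p//100 + p//400) mod 7 = (2084 + 521 - 20 + 5) mod 7 = 2590 mod 7 = 0 -> Monday (Mon=0 ... Sun=6)
Days before October (Jan-Sep): 273 days
Weekday index = (0 + 273) mod 7 = 0

Monday


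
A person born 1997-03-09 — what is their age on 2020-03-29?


Birth: 1997-03-09
Reference: 2020-03-29
Year difference: 2020 - 1997 = 23

23 years old


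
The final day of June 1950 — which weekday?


June 1950 has 30 days
Anchor: Jan 1, 1950. With p = 1950 - 1 = 1949: (p + p//4 - p//100 + p//400) mod 7 = (1949 + 487 - 19 + 4) mod 7 = 2421 mod 7 = 6 -> Sunday (Mon=0 ... Sun=6)
Days before June (Jan-May): 151; June 1 index = (6 + 151) mod 7 = 3 -> Thursday
Last day offset: 30 - 1 = 29 days
Weekday index = (3 + 29) mod 7 = 4

Friday, June 30


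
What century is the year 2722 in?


Century = (year - 1) // 100 + 1
= (2722 - 1) // 100 + 1
= 2721 // 100 + 1
= 27 + 1

28th century


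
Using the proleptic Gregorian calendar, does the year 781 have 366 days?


Gregorian leap year rule: divisible by 4, but not by 100, unless also by 400.
781 is not divisible by 4 -> not a leap year

No


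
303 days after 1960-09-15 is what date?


Start: 1960-09-15, add 303 days
September 1960 has 30 days: 30 - 15 = 15 days to September 30 -> 288 left
October 1960 has 31 days -> 257 left
November 1960 has 30 days -> 227 left
December 1960 has 31 days -> 196 left
January 1961 has 31 days -> 165 left
February 1961 has 28 days -> 137 left
March 1961 has 31 days -> 106 left
April 1961 has 30 days -> 76 left
May 1961 has 31 days -> 45 left
June 1961 has 30 days -> 15 left
July 1961: 15 <= 31 -> lands on July 15

Result: 1961-07-15


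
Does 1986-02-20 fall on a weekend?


Anchor: Jan 1, 1986. With p = 1986 - 1 = 1985: (p + p//4 - p//100 + p//400) mod 7 = (1985 + 496 - 19 + 4) mod 7 = 2466 mod 7 = 2 -> Wednesday (Mon=0 ... Sun=6)
Day of year: 51; offset = 50
Weekday index = (2 + 50) mod 7 = 3 -> Thursday
Weekend days: Saturday, Sunday

No


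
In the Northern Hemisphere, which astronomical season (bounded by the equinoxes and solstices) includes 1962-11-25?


Date: November 25
Astronomical Autumn (approx.; exact equinox/solstice day varies by year): September 22 to December 20
November 25 falls within the Autumn window

Autumn


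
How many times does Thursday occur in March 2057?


March 2057 has 31 days
Anchor: Jan 1, 2057. With p = 2057 - 1 = 2056: (p + p//4 - p//100 + p//400) mod 7 = (2056 + 514 - 20 + 5) mod 7 = 2555 mod 7 = 0 -> Monday (Mon=0 ... Sun=6)
Days before March (Jan-Feb): 59; March 1 index = (0 + 59) mod 7 = 3 -> Thursday
First Thursday is March 1
Thursdays: 1, 8, 15, 22, 29

5 Thursdays
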